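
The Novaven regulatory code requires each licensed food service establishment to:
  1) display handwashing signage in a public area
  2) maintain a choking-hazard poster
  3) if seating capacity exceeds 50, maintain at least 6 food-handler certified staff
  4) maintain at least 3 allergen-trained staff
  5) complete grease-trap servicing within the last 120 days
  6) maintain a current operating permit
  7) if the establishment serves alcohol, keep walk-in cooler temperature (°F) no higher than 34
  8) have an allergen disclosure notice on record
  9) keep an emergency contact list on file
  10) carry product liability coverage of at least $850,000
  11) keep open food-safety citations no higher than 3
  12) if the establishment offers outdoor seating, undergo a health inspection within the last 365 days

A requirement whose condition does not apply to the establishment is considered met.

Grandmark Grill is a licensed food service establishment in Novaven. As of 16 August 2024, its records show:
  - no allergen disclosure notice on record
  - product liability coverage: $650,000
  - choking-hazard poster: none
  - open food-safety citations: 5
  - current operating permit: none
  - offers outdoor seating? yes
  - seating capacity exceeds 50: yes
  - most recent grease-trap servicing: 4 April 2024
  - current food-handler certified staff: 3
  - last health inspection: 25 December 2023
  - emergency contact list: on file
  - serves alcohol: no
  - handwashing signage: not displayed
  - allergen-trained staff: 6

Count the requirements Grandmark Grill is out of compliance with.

8

1. handwashing signage absent → not met
2. choking-hazard poster absent → not met
3. condition 'seating capacity exceeds 50' holds; food-handler certified staff 3 < 6 → not met
4. allergen-trained staff 6 ≥ 3 → met
5. grease-trap servicing 134 days ago vs limit 120 → not met
6. current operating permit absent → not met
7. condition 'serves alcohol' does not hold → requirement n/a → met
8. allergen disclosure notice absent → not met
9. emergency contact list present → met
10. product liability coverage $650,000 < $850,000 → not met
11. open food-safety citations 5 > 3 → not met
12. condition 'offers outdoor seating' holds; health inspection 235 days ago vs limit 365 → met
Not met: 8 of 12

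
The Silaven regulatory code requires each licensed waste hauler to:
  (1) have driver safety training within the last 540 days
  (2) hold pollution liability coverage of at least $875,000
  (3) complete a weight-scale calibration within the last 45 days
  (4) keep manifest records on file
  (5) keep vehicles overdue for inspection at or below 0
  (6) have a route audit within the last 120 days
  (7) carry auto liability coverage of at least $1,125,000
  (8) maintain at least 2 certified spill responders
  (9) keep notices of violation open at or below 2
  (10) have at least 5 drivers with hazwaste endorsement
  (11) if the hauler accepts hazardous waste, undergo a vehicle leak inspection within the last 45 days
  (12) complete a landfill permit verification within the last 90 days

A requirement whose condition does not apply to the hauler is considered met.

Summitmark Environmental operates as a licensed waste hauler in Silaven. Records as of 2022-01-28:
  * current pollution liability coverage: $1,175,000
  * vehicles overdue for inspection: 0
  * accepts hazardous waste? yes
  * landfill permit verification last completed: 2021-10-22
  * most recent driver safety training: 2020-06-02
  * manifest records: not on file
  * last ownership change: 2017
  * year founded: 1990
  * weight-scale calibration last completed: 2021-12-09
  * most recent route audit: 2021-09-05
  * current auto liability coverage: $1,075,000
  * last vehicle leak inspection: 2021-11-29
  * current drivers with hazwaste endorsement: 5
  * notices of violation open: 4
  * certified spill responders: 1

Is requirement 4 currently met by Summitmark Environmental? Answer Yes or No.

4. manifest records absent → not met

No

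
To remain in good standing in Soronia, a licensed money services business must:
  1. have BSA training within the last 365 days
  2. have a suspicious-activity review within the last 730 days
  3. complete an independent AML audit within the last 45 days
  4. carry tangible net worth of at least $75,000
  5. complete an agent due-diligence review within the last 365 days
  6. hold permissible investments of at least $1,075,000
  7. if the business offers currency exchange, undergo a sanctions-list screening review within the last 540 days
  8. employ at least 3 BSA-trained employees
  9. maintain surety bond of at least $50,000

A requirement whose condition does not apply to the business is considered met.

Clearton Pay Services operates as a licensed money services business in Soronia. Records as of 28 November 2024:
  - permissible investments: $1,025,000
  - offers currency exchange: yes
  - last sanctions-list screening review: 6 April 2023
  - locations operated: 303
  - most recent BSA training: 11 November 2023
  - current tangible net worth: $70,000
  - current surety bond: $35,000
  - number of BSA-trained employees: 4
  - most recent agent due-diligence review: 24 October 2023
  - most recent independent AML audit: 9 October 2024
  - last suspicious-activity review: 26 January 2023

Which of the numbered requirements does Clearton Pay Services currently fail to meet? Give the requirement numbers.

1, 3, 4, 5, 6, 7, 9

1. BSA training 383 days ago vs limit 365 → not met
2. suspicious-activity review 672 days ago vs limit 730 → met
3. independent AML audit 50 days ago vs limit 45 → not met
4. tangible net worth $70,000 < $75,000 → not met
5. agent due-diligence review 401 days ago vs limit 365 → not met
6. permissible investments $1,025,000 < $1,075,000 → not met
7. condition 'offers currency exchange' holds; sanctions-list screening review 602 days ago vs limit 540 → not met
8. BSA-trained employees 4 ≥ 3 → met
9. surety bond $35,000 < $50,000 → not met
Not met: 1, 3, 4, 5, 6, 7, 9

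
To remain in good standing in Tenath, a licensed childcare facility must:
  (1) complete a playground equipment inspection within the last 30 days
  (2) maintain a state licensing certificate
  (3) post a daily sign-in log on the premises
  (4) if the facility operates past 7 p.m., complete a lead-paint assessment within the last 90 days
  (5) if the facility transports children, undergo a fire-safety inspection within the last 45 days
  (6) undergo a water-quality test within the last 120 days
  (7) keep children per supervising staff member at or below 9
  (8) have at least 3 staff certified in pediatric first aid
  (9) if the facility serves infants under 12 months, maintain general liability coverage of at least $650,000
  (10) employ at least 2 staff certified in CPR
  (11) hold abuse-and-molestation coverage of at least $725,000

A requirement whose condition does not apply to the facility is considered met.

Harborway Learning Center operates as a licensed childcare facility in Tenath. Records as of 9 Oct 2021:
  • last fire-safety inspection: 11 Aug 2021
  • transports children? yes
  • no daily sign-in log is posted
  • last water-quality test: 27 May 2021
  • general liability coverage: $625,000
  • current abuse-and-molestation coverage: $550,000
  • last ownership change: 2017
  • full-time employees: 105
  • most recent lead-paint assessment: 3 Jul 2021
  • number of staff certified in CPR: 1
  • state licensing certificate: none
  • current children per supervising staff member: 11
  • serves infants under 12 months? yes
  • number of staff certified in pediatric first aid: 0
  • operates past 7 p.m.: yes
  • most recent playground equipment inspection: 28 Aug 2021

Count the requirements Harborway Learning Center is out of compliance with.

1. playground equipment inspection 42 days ago vs limit 30 → not met
2. state licensing certificate absent → not met
3. daily sign-in log absent → not met
4. condition 'operates past 7 p.m.' holds; lead-paint assessment 98 days ago vs limit 90 → not met
5. condition 'transports children' holds; fire-safety inspection 59 days ago vs limit 45 → not met
6. water-quality test 135 days ago vs limit 120 → not met
7. children per supervising staff member 11 > 9 → not met
8. staff certified in pediatric first aid 0 < 3 → not met
9. condition 'serves infants under 12 months' holds; general liability coverage $625,000 < $650,000 → not met
10. staff certified in CPR 1 < 2 → not met
11. abuse-and-molestation coverage $550,000 < $725,000 → not met
Not met: 11 of 11

11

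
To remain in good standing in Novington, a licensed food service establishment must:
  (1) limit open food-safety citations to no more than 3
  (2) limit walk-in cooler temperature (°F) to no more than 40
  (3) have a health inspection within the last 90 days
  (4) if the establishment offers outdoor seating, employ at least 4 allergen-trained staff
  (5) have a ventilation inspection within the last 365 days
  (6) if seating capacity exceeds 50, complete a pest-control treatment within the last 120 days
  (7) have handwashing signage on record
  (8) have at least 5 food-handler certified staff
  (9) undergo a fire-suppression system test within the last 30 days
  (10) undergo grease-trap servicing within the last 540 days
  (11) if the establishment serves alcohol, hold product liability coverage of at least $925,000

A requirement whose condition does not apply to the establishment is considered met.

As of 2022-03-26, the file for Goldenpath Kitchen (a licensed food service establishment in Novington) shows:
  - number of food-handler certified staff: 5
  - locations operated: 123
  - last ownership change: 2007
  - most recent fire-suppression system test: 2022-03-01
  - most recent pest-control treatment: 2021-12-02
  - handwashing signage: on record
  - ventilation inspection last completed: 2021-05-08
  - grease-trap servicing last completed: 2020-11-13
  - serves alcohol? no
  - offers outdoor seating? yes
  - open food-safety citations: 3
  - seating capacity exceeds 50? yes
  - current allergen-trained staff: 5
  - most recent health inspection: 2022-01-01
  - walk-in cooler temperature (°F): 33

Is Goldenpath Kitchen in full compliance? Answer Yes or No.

Yes

1. open food-safety citations 3 ≤ 3 → met
2. walk-in cooler temperature (°F) 33 ≤ 40 → met
3. health inspection 84 days ago vs limit 90 → met
4. condition 'offers outdoor seating' holds; allergen-trained staff 5 ≥ 4 → met
5. ventilation inspection 322 days ago vs limit 365 → met
6. condition 'seating capacity exceeds 50' holds; pest-control treatment 114 days ago vs limit 120 → met
7. handwashing signage present → met
8. food-handler certified staff 5 ≥ 5 → met
9. fire-suppression system test 25 days ago vs limit 30 → met
10. grease-trap servicing 498 days ago vs limit 540 → met
11. condition 'serves alcohol' does not hold → requirement n/a → met
All met.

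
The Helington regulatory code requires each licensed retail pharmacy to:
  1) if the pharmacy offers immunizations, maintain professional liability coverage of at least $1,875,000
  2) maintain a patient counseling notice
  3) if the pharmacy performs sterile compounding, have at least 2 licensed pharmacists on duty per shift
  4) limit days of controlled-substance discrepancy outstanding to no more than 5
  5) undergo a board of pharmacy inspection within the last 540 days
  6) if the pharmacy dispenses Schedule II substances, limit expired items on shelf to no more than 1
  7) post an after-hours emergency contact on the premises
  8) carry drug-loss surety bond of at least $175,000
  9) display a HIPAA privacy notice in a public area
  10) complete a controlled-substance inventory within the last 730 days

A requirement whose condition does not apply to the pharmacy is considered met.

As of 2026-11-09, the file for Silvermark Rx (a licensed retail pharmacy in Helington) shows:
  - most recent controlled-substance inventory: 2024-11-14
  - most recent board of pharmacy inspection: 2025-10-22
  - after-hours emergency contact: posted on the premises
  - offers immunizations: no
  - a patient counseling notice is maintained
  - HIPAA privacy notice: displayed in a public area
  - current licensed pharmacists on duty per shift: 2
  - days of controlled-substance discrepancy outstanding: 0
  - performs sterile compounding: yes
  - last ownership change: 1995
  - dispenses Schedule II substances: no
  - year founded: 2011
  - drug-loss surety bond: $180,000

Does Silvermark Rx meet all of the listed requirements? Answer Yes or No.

1. condition 'offers immunizations' does not hold → requirement n/a → met
2. patient counseling notice present → met
3. condition 'performs sterile compounding' holds; licensed pharmacists on duty per shift 2 ≥ 2 → met
4. days of controlled-substance discrepancy outstanding 0 ≤ 5 → met
5. board of pharmacy inspection 383 days ago vs limit 540 → met
6. condition 'dispenses Schedule II substances' does not hold → requirement n/a → met
7. after-hours emergency contact present → met
8. drug-loss surety bond $180,000 ≥ $175,000 → met
9. HIPAA privacy notice present → met
10. controlled-substance inventory 725 days ago vs limit 730 → met
All met.

Yes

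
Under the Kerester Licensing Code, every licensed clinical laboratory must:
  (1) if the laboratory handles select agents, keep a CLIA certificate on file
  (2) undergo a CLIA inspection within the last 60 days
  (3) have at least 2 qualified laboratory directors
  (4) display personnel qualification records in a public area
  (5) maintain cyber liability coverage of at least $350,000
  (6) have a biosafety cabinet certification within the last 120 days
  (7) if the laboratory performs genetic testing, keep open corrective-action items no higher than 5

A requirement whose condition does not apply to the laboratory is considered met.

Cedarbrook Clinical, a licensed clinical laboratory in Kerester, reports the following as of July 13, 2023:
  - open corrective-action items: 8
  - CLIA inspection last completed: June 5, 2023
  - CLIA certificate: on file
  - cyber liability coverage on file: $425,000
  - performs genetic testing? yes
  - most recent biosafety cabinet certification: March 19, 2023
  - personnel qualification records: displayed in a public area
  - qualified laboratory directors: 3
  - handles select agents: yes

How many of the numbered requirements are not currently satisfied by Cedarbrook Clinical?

1. condition 'handles select agents' holds; CLIA certificate present → met
2. CLIA inspection 38 days ago vs limit 60 → met
3. qualified laboratory directors 3 ≥ 2 → met
4. personnel qualification records present → met
5. cyber liability coverage $425,000 ≥ $350,000 → met
6. biosafety cabinet certification 116 days ago vs limit 120 → met
7. condition 'performs genetic testing' holds; open corrective-action items 8 > 5 → not met
Not met: 1 of 7

1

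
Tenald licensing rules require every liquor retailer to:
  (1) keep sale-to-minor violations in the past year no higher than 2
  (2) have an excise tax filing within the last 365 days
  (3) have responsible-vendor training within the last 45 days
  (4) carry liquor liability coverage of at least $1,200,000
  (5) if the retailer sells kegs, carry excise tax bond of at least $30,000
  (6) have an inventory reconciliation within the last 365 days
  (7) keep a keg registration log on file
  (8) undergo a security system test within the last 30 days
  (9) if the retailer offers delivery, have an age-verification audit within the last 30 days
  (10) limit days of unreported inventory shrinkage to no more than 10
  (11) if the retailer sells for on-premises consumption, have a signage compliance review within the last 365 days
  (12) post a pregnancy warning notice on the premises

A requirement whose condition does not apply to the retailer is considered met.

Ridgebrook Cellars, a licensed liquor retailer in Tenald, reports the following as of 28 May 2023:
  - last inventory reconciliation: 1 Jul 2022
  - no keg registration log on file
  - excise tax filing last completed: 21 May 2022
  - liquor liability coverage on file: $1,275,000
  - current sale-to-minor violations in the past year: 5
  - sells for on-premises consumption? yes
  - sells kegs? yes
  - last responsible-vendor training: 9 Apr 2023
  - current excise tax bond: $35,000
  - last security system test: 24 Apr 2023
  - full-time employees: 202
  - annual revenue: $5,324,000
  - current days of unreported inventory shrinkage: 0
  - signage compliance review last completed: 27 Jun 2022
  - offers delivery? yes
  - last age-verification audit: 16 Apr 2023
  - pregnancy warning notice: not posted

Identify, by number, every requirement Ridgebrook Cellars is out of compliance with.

1, 2, 3, 7, 8, 9, 12

1. sale-to-minor violations in the past year 5 > 2 → not met
2. excise tax filing 372 days ago vs limit 365 → not met
3. responsible-vendor training 49 days ago vs limit 45 → not met
4. liquor liability coverage $1,275,000 ≥ $1,200,000 → met
5. condition 'sells kegs' holds; excise tax bond $35,000 ≥ $30,000 → met
6. inventory reconciliation 331 days ago vs limit 365 → met
7. keg registration log absent → not met
8. security system test 34 days ago vs limit 30 → not met
9. condition 'offers delivery' holds; age-verification audit 42 days ago vs limit 30 → not met
10. days of unreported inventory shrinkage 0 ≤ 10 → met
11. condition 'sells for on-premises consumption' holds; signage compliance review 335 days ago vs limit 365 → met
12. pregnancy warning notice absent → not met
Not met: 1, 2, 3, 7, 8, 9, 12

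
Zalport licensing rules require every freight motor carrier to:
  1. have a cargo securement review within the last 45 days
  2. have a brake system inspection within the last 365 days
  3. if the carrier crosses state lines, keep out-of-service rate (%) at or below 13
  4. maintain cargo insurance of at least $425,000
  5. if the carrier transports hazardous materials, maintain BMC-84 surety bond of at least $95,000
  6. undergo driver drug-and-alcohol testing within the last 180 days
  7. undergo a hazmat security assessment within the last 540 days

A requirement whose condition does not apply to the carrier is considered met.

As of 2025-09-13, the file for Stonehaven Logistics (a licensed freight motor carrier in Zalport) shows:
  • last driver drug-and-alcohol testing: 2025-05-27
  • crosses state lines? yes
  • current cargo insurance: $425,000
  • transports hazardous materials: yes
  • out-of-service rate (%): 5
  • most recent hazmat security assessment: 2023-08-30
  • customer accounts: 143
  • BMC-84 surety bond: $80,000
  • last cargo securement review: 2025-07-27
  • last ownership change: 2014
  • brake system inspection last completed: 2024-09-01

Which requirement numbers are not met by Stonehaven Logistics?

1. cargo securement review 48 days ago vs limit 45 → not met
2. brake system inspection 377 days ago vs limit 365 → not met
3. condition 'crosses state lines' holds; out-of-service rate (%) 5 ≤ 13 → met
4. cargo insurance $425,000 ≥ $425,000 → met
5. condition 'transports hazardous materials' holds; BMC-84 surety bond $80,000 < $95,000 → not met
6. driver drug-and-alcohol testing 109 days ago vs limit 180 → met
7. hazmat security assessment 745 days ago vs limit 540 → not met
Not met: 1, 2, 5, 7

1, 2, 5, 7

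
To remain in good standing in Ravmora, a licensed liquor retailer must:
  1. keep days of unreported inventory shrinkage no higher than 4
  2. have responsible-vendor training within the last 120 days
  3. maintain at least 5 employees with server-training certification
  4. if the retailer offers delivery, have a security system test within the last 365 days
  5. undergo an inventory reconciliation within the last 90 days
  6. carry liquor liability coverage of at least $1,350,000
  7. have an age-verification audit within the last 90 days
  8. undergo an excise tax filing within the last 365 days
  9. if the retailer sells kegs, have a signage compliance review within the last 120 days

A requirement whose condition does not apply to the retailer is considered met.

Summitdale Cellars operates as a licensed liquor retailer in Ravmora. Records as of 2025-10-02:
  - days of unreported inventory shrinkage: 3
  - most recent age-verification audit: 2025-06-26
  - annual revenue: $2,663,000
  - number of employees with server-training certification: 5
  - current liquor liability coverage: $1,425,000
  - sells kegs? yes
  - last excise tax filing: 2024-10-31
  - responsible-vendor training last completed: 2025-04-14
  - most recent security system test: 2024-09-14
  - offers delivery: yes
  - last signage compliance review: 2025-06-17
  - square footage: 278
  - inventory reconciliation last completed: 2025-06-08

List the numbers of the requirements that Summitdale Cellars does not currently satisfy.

1. days of unreported inventory shrinkage 3 ≤ 4 → met
2. responsible-vendor training 171 days ago vs limit 120 → not met
3. employees with server-training certification 5 ≥ 5 → met
4. condition 'offers delivery' holds; security system test 383 days ago vs limit 365 → not met
5. inventory reconciliation 116 days ago vs limit 90 → not met
6. liquor liability coverage $1,425,000 ≥ $1,350,000 → met
7. age-verification audit 98 days ago vs limit 90 → not met
8. excise tax filing 336 days ago vs limit 365 → met
9. condition 'sells kegs' holds; signage compliance review 107 days ago vs limit 120 → met
Not met: 2, 4, 5, 7

2, 4, 5, 7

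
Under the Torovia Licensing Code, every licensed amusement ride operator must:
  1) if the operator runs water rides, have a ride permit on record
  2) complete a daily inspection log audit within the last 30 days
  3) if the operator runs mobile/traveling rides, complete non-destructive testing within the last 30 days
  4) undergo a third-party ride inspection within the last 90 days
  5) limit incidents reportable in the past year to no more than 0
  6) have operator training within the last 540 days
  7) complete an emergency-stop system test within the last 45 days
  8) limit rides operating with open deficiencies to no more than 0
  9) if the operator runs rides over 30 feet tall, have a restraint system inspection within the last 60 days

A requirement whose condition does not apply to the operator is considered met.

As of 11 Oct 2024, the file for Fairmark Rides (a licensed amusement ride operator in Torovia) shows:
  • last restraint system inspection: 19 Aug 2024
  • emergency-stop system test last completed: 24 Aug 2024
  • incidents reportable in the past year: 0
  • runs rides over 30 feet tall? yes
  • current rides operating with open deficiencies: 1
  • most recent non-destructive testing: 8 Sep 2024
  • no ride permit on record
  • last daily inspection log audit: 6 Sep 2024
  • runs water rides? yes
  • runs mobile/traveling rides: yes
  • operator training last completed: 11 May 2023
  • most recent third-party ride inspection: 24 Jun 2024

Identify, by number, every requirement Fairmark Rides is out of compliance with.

1. condition 'runs water rides' holds; ride permit absent → not met
2. daily inspection log audit 35 days ago vs limit 30 → not met
3. condition 'runs mobile/traveling rides' holds; non-destructive testing 33 days ago vs limit 30 → not met
4. third-party ride inspection 109 days ago vs limit 90 → not met
5. incidents reportable in the past year 0 ≤ 0 → met
6. operator training 519 days ago vs limit 540 → met
7. emergency-stop system test 48 days ago vs limit 45 → not met
8. rides operating with open deficiencies 1 > 0 → not met
9. condition 'runs rides over 30 feet tall' holds; restraint system inspection 53 days ago vs limit 60 → met
Not met: 1, 2, 3, 4, 7, 8

1, 2, 3, 4, 7, 8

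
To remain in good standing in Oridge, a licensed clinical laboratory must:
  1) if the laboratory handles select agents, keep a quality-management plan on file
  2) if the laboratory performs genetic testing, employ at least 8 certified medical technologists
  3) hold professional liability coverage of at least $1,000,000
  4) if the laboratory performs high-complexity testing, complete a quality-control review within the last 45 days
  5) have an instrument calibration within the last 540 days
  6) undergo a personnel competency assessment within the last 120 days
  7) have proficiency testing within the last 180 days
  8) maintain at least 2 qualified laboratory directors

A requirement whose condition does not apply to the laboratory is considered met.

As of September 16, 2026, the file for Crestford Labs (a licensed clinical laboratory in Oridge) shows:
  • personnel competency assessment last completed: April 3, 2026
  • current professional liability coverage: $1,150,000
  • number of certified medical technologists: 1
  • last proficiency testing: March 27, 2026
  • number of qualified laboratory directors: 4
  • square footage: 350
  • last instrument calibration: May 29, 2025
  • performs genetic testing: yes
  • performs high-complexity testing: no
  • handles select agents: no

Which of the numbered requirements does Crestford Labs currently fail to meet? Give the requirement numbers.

2, 6

1. condition 'handles select agents' does not hold → requirement n/a → met
2. condition 'performs genetic testing' holds; certified medical technologists 1 < 8 → not met
3. professional liability coverage $1,150,000 ≥ $1,000,000 → met
4. condition 'performs high-complexity testing' does not hold → requirement n/a → met
5. instrument calibration 475 days ago vs limit 540 → met
6. personnel competency assessment 166 days ago vs limit 120 → not met
7. proficiency testing 173 days ago vs limit 180 → met
8. qualified laboratory directors 4 ≥ 2 → met
Not met: 2, 6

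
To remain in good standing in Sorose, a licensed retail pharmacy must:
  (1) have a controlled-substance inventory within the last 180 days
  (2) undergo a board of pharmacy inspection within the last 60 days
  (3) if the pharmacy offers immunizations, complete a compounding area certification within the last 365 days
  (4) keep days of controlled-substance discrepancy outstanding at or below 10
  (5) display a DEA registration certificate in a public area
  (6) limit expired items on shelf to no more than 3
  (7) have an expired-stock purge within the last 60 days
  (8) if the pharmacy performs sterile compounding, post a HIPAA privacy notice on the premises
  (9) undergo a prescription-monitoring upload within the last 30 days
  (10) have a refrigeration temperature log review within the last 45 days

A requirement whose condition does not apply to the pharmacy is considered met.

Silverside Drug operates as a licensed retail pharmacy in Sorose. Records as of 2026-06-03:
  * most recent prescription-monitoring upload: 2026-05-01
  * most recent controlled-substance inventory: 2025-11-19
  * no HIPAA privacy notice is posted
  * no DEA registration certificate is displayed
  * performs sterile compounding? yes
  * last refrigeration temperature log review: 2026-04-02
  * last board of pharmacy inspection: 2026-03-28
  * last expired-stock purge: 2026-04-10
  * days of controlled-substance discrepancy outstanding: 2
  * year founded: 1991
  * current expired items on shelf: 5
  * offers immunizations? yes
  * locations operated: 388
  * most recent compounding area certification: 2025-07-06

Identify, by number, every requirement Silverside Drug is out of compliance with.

1. controlled-substance inventory 196 days ago vs limit 180 → not met
2. board of pharmacy inspection 67 days ago vs limit 60 → not met
3. condition 'offers immunizations' holds; compounding area certification 332 days ago vs limit 365 → met
4. days of controlled-substance discrepancy outstanding 2 ≤ 10 → met
5. DEA registration certificate absent → not met
6. expired items on shelf 5 > 3 → not met
7. expired-stock purge 54 days ago vs limit 60 → met
8. condition 'performs sterile compounding' holds; HIPAA privacy notice absent → not met
9. prescription-monitoring upload 33 days ago vs limit 30 → not met
10. refrigeration temperature log review 62 days ago vs limit 45 → not met
Not met: 1, 2, 5, 6, 8, 9, 10

1, 2, 5, 6, 8, 9, 10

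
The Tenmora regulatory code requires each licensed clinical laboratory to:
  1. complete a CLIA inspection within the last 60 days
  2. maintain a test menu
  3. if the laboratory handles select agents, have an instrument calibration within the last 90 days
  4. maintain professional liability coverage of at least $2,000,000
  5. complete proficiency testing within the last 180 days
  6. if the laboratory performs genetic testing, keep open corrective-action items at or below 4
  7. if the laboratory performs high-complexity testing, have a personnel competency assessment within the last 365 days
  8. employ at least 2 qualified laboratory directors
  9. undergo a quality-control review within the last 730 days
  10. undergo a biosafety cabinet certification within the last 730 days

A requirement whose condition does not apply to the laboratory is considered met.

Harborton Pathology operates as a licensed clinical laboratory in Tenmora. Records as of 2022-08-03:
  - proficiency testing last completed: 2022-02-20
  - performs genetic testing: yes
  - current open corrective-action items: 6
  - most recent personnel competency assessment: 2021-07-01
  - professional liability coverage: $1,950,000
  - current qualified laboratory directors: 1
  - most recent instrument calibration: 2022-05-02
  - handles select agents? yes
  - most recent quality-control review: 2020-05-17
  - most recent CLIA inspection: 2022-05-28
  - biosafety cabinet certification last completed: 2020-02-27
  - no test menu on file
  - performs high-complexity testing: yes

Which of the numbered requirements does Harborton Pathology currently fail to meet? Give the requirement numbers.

1. CLIA inspection 67 days ago vs limit 60 → not met
2. test menu absent → not met
3. condition 'handles select agents' holds; instrument calibration 93 days ago vs limit 90 → not met
4. professional liability coverage $1,950,000 < $2,000,000 → not met
5. proficiency testing 164 days ago vs limit 180 → met
6. condition 'performs genetic testing' holds; open corrective-action items 6 > 4 → not met
7. condition 'performs high-complexity testing' holds; personnel competency assessment 398 days ago vs limit 365 → not met
8. qualified laboratory directors 1 < 2 → not met
9. quality-control review 808 days ago vs limit 730 → not met
10. biosafety cabinet certification 888 days ago vs limit 730 → not met
Not met: 1, 2, 3, 4, 6, 7, 8, 9, 10

1, 2, 3, 4, 6, 7, 8, 9, 10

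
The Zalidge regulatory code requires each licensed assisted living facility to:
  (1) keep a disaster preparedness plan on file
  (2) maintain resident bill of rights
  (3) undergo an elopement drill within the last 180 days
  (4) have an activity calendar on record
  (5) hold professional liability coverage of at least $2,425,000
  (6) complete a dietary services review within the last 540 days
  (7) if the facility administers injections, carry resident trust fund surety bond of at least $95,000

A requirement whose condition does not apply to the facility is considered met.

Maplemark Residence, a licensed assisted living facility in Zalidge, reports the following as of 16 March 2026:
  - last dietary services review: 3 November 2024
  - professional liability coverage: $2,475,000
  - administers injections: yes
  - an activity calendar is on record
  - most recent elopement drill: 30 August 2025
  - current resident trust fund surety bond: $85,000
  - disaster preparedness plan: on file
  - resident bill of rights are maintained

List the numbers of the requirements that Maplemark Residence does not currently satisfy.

1. disaster preparedness plan present → met
2. resident bill of rights present → met
3. elopement drill 198 days ago vs limit 180 → not met
4. activity calendar present → met
5. professional liability coverage $2,475,000 ≥ $2,425,000 → met
6. dietary services review 498 days ago vs limit 540 → met
7. condition 'administers injections' holds; resident trust fund surety bond $85,000 < $95,000 → not met
Not met: 3, 7

3, 7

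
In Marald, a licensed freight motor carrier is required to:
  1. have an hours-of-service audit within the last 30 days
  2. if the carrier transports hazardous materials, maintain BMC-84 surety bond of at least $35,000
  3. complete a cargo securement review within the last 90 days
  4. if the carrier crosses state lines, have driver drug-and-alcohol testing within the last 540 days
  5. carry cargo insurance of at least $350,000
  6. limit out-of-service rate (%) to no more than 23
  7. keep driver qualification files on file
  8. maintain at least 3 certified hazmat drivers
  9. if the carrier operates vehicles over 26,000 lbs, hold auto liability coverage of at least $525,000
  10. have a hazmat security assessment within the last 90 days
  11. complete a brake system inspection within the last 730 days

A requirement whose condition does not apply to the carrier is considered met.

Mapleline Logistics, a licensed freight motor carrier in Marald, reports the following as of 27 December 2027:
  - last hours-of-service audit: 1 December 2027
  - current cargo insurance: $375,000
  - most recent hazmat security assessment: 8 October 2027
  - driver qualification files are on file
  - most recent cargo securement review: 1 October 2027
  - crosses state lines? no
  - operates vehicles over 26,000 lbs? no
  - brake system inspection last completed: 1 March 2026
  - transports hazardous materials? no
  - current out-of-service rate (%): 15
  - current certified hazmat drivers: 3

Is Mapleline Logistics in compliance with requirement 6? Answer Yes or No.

6. out-of-service rate (%) 15 ≤ 23 → met

Yes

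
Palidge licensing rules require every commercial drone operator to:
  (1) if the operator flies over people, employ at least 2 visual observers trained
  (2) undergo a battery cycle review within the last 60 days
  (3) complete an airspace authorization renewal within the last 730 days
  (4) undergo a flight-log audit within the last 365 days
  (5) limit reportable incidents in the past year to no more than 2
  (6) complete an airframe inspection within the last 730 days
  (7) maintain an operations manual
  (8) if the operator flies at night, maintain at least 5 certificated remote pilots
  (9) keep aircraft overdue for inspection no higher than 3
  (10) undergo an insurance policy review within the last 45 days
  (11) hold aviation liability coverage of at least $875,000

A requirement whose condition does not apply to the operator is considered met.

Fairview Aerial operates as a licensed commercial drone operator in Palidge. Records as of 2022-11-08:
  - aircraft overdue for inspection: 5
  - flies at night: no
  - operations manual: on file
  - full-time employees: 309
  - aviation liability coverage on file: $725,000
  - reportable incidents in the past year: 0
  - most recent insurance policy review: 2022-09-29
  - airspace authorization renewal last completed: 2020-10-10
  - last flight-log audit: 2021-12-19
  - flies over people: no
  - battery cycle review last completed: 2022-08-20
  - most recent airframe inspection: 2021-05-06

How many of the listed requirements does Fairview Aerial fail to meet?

4

1. condition 'flies over people' does not hold → requirement n/a → met
2. battery cycle review 80 days ago vs limit 60 → not met
3. airspace authorization renewal 759 days ago vs limit 730 → not met
4. flight-log audit 324 days ago vs limit 365 → met
5. reportable incidents in the past year 0 ≤ 2 → met
6. airframe inspection 551 days ago vs limit 730 → met
7. operations manual present → met
8. condition 'flies at night' does not hold → requirement n/a → met
9. aircraft overdue for inspection 5 > 3 → not met
10. insurance policy review 40 days ago vs limit 45 → met
11. aviation liability coverage $725,000 < $875,000 → not met
Not met: 4 of 11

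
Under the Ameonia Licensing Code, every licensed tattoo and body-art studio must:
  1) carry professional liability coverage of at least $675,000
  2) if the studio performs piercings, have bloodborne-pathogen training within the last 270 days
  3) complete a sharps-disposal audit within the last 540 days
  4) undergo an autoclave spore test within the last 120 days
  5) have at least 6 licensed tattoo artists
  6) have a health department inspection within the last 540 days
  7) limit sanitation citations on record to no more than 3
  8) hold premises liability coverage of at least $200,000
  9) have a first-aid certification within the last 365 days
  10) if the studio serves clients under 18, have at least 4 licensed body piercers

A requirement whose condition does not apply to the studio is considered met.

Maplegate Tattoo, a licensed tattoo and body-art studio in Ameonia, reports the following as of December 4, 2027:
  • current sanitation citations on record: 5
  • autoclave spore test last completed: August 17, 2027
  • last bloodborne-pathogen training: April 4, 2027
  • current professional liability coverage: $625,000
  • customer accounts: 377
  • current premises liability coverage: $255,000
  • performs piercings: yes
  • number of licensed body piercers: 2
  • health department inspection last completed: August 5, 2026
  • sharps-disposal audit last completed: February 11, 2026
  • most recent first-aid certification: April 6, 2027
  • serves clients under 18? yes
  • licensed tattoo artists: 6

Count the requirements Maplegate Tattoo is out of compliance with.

1. professional liability coverage $625,000 < $675,000 → not met
2. condition 'performs piercings' holds; bloodborne-pathogen training 244 days ago vs limit 270 → met
3. sharps-disposal audit 661 days ago vs limit 540 → not met
4. autoclave spore test 109 days ago vs limit 120 → met
5. licensed tattoo artists 6 ≥ 6 → met
6. health department inspection 486 days ago vs limit 540 → met
7. sanitation citations on record 5 > 3 → not met
8. premises liability coverage $255,000 ≥ $200,000 → met
9. first-aid certification 242 days ago vs limit 365 → met
10. condition 'serves clients under 18' holds; licensed body piercers 2 < 4 → not met
Not met: 4 of 10

4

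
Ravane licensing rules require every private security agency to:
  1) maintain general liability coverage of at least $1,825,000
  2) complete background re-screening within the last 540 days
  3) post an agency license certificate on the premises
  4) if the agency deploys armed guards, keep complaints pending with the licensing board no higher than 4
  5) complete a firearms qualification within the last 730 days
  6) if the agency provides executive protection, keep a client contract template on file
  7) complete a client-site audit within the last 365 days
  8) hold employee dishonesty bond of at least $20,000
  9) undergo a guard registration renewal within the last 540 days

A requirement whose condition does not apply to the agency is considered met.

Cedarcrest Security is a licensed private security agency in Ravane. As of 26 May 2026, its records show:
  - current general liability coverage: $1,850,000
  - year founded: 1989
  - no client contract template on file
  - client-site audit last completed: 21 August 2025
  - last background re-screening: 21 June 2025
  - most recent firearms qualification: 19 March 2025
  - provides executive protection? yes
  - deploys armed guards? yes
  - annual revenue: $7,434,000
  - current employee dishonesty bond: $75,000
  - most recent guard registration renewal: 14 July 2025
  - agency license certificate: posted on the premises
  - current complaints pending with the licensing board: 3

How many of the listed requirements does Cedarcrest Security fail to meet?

1

1. general liability coverage $1,850,000 ≥ $1,825,000 → met
2. background re-screening 339 days ago vs limit 540 → met
3. agency license certificate present → met
4. condition 'deploys armed guards' holds; complaints pending with the licensing board 3 ≤ 4 → met
5. firearms qualification 433 days ago vs limit 730 → met
6. condition 'provides executive protection' holds; client contract template absent → not met
7. client-site audit 278 days ago vs limit 365 → met
8. employee dishonesty bond $75,000 ≥ $20,000 → met
9. guard registration renewal 316 days ago vs limit 540 → met
Not met: 1 of 9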